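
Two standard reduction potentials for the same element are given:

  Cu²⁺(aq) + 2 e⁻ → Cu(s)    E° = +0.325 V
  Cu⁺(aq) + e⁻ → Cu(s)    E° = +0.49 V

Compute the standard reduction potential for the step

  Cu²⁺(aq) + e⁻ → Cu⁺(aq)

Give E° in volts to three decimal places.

+0.160 V

Sequential free energies add, so n₃E°₃ = n₁E°₁ + n₂E°₂.
With n₃ = 2, and the known step contributing 1×(+0.49) V, the unknown satisfies 1·E° = 2×(+0.325) − 1×(+0.49) = +0.160.
E° = +0.160 / 1 = +0.160 V.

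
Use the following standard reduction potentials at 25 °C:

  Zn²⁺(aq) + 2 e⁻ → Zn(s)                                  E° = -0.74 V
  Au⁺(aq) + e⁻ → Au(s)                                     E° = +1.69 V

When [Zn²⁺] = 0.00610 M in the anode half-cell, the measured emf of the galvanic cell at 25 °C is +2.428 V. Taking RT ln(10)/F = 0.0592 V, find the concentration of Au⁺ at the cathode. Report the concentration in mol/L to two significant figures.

0.072 M

Au⁺/Au is the cathode, Zn²⁺/Zn the anode: E°cell = +2.43 V, n = 2.
Overall reaction: 2 Au⁺(aq) + Zn(s) → 2 Au(s) + Zn²⁺(aq); Q = [Zn²⁺]^1/[Au⁺]^2.
From E = E° − (0.0592/n) log Q: log Q = (E° − E)·n/0.0592 = (+2.43 − (+2.428))·2/0.0592 = 0.0676.
So 2·log[Au⁺] = 1·log(0.0061) − log Q = -2.2147 − (0.0676) = -2.2823; log[Au⁺] = -2.2823 / 2 = -1.1412; [Au⁺] = 10^(-1.1412) ≈ 0.072 M.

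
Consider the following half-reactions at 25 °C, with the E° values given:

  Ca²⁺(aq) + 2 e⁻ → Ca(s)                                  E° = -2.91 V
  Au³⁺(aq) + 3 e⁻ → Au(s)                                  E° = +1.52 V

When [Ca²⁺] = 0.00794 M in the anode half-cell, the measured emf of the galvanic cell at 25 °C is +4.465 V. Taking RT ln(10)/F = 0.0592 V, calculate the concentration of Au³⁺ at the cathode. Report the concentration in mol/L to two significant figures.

Au³⁺/Au is the cathode, Ca²⁺/Ca the anode: E°cell = +4.43 V, n = 6.
Overall reaction: 2 Au³⁺(aq) + 3 Ca(s) → 2 Au(s) + 3 Ca²⁺(aq); Q = [Ca²⁺]^3/[Au³⁺]^2.
From E = E° − (0.0592/n) log Q: log Q = (E° − E)·n/0.0592 = (+4.43 − (+4.465))·6/0.0592 = -3.5473.
So 2·log[Au³⁺] = 3·log(0.00794) − log Q = -6.3005 − (-3.5473) = -2.7532; log[Au³⁺] = -2.7532 / 2 = -1.3766; [Au³⁺] = 10^(-1.3766) ≈ 0.042 M.

0.042 M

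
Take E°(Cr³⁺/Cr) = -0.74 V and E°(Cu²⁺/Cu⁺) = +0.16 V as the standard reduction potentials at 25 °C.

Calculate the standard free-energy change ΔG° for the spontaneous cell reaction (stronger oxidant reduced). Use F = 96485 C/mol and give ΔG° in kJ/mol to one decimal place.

-260.5 kJ/mol

Cu²⁺/Cu⁺ (E° = +0.16 V) is the cathode; Cr³⁺/Cr (E° = -0.74 V) is the anode, so E°cell = +0.90 V.
Balancing electrons gives n = 3 (lcm of 1 and 3).
ΔG° = −nFE° = −(3)(96485)(+0.90) = -260,510 J = -260.5 kJ/mol.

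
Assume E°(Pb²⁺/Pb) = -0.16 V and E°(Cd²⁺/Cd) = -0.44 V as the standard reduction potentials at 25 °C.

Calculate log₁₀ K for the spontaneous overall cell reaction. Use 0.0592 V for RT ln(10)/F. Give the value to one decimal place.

Cathode: Pb²⁺/Pb; anode: Cd²⁺/Cd. E°cell = +0.28 V, n = 2.
log K = nE°cell / 0.0592 = (2)(+0.28) / 0.0592 = 9.5.

9.5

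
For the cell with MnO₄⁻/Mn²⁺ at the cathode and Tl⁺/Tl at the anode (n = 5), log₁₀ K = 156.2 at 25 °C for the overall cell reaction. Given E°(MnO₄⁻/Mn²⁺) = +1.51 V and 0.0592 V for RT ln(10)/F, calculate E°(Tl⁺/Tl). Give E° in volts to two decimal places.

-0.34 V

E°cell = (0.0592/n)·log K = (0.0592/5)(156.2) = +1.849 V.
Since MnO₄⁻/Mn²⁺ is the cathode and Tl⁺/Tl the anode, E°cell = E°(MnO₄⁻/Mn²⁺) − E°(Tl⁺/Tl).
So E°(Tl⁺/Tl) = E°(MnO₄⁻/Mn²⁺) − E°cell = (+1.51) − (+1.849) = -0.34 V.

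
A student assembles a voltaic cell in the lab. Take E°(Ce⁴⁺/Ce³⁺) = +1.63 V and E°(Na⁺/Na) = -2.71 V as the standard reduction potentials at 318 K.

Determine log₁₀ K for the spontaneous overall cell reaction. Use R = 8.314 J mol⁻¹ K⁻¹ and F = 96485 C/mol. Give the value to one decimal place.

Cathode: Ce⁴⁺/Ce³⁺; anode: Na⁺/Na. E°cell = (+1.63) − (-2.71) = +4.34 V, with n = 1.
ΔG° = −nFE° = −RT ln K, so ln K = nFE°/(RT) = (1)(96485)(+4.34) / ((8.314)(318)) = 158.384.
log₁₀ K = 158.384 / ln 10 = 68.8.

68.8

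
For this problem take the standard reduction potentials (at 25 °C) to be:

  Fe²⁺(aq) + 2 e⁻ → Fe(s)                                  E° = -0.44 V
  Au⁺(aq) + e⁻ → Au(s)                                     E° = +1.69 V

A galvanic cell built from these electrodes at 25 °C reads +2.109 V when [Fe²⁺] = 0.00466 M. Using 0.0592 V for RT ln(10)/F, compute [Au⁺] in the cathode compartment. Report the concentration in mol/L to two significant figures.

Au⁺/Au is the cathode, Fe²⁺/Fe the anode: E°cell = +2.13 V, n = 2.
Overall reaction: 2 Au⁺(aq) + Fe(s) → 2 Au(s) + Fe²⁺(aq); Q = [Fe²⁺]^1/[Au⁺]^2.
From E = E° − (0.0592/n) log Q: log Q = (E° − E)·n/0.0592 = (+2.13 − (+2.109))·2/0.0592 = 0.7095.
So 2·log[Au⁺] = 1·log(0.00466) − log Q = -2.3316 − (0.7095) = -3.0411; log[Au⁺] = -3.0411 / 2 = -1.5206; [Au⁺] = 10^(-1.5206) ≈ 0.030 M.

0.030 M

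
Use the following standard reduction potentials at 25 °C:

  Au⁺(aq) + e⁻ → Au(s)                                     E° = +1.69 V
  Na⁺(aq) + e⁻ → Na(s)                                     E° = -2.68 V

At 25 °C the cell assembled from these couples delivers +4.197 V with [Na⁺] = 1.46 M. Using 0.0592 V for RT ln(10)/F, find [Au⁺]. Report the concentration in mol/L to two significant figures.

0.0017 M

Au⁺/Au is the cathode, Na⁺/Na the anode: E°cell = +4.37 V, n = 1.
Overall reaction: Au⁺(aq) + Na(s) → Au(s) + Na⁺(aq); Q = [Na⁺]^1/[Au⁺]^1.
From E = E° − (0.0592/n) log Q: log Q = (E° − E)·n/0.0592 = (+4.37 − (+4.197))·1/0.0592 = 2.9223.
So 1·log[Au⁺] = 1·log(1.46) − log Q = 0.1644 − (2.9223) = -2.7579; [Au⁺] = 10^(-2.7579) ≈ 0.0017 M.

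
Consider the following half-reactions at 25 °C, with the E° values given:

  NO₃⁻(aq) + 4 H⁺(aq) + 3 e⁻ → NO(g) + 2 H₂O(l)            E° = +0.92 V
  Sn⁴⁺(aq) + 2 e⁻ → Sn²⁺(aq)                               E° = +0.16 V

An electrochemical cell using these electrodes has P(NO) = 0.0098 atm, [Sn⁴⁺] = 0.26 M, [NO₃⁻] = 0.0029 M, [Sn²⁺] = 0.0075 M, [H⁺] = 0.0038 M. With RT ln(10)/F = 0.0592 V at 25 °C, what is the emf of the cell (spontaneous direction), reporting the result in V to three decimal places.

NO₃⁻/NO is the cathode (higher E°), Sn⁴⁺/Sn²⁺ the anode: E°cell = +0.92 − (+0.16) = +0.76 V, n = 6.
Overall: 2 NO₃⁻(aq) + 8 H⁺(aq) + 3 Sn²⁺(aq) → 2 NO(g) + 4 H₂O(l) + 3 Sn⁴⁺(aq)
Q = P(NO)^2·[Sn⁴⁺]^3 / ([NO₃⁻]^2·[H⁺]^8·[Sn²⁺]^3); log Q = 25.039.
E = E° − (0.0592/n) log Q = +0.76 − (0.0592/6)(25.039) = +0.513 V.

+0.513 V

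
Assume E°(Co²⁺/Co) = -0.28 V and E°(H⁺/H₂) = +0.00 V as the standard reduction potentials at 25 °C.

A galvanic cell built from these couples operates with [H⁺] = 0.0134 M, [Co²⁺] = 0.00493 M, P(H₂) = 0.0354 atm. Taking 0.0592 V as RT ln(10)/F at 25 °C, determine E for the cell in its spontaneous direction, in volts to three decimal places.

+0.280 V

H⁺/H₂ is the cathode (higher E°), Co²⁺/Co the anode: E°cell = +0.00 − (-0.28) = +0.28 V, n = 2.
Overall: 2 H⁺(aq) + Co(s) → H₂(g) + Co²⁺(aq)
Q = P(H₂)·[Co²⁺] / ([H⁺]^2); log Q = -0.012.
E = E° − (0.0592/n) log Q = +0.28 − (0.0592/2)(-0.012) = +0.280 V.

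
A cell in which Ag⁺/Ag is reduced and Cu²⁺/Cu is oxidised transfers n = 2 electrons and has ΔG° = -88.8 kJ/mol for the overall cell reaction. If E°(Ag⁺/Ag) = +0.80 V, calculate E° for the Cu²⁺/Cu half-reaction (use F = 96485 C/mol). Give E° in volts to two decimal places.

+0.34 V

E°cell = −ΔG°/(nF) = −(-88.8×10³)/((2)(96485)) = +0.460 V.
Since Ag⁺/Ag is the cathode and Cu²⁺/Cu the anode, E°cell = E°(Ag⁺/Ag) − E°(Cu²⁺/Cu).
So E°(Cu²⁺/Cu) = E°(Ag⁺/Ag) − E°cell = (+0.80) − (+0.460) = +0.34 V.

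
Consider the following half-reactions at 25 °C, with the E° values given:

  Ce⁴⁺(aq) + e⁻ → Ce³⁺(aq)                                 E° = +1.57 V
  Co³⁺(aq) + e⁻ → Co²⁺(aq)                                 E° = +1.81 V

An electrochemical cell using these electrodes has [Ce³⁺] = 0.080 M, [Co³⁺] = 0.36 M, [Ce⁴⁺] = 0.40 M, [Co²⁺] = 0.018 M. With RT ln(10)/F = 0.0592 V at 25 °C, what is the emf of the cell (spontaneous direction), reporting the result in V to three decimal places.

+0.276 V

Co³⁺/Co²⁺ is the cathode (higher E°), Ce⁴⁺/Ce³⁺ the anode: E°cell = +1.81 − (+1.57) = +0.24 V, n = 1.
Overall: Co³⁺(aq) + Ce³⁺(aq) → Co²⁺(aq) + Ce⁴⁺(aq)
Q = [Co²⁺]·[Ce⁴⁺] / ([Co³⁺]·[Ce³⁺]); log Q = -0.602.
E = E° − (0.0592/n) log Q = +0.24 − (0.0592/1)(-0.602) = +0.276 V.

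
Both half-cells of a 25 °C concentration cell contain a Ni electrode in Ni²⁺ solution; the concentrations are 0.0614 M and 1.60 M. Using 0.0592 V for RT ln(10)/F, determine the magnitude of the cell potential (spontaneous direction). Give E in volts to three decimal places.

For a concentration cell E°cell = 0. The 1.60 M side is the cathode (reduction is favoured where [Ni²⁺] is higher).
With n = 2, E = −(0.0592/2) log([Ni²⁺]ₐₙ/[Ni²⁺]꜀ₐₜ) = −(0.0592/2) log(0.0614/1.6) = −(0.0592/2)(-1.416) = +0.042 V.

+0.042 V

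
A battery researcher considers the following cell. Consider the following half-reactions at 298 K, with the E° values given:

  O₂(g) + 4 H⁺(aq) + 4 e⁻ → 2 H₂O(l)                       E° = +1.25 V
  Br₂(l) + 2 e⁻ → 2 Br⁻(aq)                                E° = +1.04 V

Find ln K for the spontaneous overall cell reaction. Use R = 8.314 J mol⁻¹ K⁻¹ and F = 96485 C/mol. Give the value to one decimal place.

32.7

Cathode: O₂/H₂O; anode: Br₂/Br⁻. E°cell = (+1.25) − (+1.04) = +0.21 V, with n = 4.
ΔG° = −nFE° = −RT ln K, so ln K = nFE°/(RT) = (4)(96485)(+0.21) / ((8.314)(298)) = 32.712.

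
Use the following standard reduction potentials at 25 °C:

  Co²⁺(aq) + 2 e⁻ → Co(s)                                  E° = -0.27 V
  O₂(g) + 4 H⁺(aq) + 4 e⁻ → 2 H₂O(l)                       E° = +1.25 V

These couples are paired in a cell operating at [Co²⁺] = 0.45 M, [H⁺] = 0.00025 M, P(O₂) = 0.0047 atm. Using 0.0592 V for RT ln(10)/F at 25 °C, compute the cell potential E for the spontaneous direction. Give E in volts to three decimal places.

O₂/H₂O is the cathode (higher E°), Co²⁺/Co the anode: E°cell = +1.25 − (-0.27) = +1.52 V, n = 4.
Overall: O₂(g) + 4 H⁺(aq) + 2 Co(s) → 2 H₂O(l) + 2 Co²⁺(aq)
Q = [Co²⁺]^2 / (P(O₂)·[H⁺]^4); log Q = 16.043.
E = E° − (0.0592/n) log Q = +1.52 − (0.0592/4)(16.043) = +1.283 V.

+1.283 V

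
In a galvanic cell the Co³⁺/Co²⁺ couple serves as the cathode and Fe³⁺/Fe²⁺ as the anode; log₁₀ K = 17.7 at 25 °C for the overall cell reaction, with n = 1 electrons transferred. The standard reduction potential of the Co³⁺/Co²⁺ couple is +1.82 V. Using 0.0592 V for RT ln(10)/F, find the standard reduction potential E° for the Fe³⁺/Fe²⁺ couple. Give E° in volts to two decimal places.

+0.77 V

E°cell = (0.0592/n)·log K = (0.0592/1)(17.7) = +1.048 V.
Since Co³⁺/Co²⁺ is the cathode and Fe³⁺/Fe²⁺ the anode, E°cell = E°(Co³⁺/Co²⁺) − E°(Fe³⁺/Fe²⁺).
So E°(Fe³⁺/Fe²⁺) = E°(Co³⁺/Co²⁺) − E°cell = (+1.82) − (+1.048) = +0.77 V.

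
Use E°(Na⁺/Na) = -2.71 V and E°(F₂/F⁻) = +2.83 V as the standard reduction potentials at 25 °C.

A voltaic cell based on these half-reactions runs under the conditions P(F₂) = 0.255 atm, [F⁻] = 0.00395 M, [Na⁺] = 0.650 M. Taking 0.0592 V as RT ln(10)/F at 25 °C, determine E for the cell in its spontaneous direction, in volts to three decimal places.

+5.676 V

F₂/F⁻ is the cathode (higher E°), Na⁺/Na the anode: E°cell = +2.83 − (-2.71) = +5.54 V, n = 2.
Overall: F₂(g) + 2 Na(s) → 2 F⁻(aq) + 2 Na⁺(aq)
Q = [F⁻]^2·[Na⁺]^2 / (P(F₂)); log Q = -4.588.
E = E° − (0.0592/n) log Q = +5.54 − (0.0592/2)(-4.588) = +5.676 V.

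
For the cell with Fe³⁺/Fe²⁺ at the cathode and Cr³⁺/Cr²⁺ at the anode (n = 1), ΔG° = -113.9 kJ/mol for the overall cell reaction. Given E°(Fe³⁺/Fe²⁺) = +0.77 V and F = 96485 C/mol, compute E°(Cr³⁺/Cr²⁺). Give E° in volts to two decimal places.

-0.41 V

E°cell = −ΔG°/(nF) = −(-113.9×10³)/((1)(96485)) = +1.180 V.
Since Fe³⁺/Fe²⁺ is the cathode and Cr³⁺/Cr²⁺ the anode, E°cell = E°(Fe³⁺/Fe²⁺) − E°(Cr³⁺/Cr²⁺).
So E°(Cr³⁺/Cr²⁺) = E°(Fe³⁺/Fe²⁺) − E°cell = (+0.77) − (+1.180) = -0.41 V.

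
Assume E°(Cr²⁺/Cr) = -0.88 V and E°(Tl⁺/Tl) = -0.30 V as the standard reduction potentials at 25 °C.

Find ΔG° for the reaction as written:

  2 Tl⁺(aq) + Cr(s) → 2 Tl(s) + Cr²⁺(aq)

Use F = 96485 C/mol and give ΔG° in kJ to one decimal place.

As written, Tl⁺/Tl is reduced (cathode) and Cr²⁺/Cr is oxidised (anode), so E°cell = (-0.30) − (-0.88) = +0.58 V.
Balancing electrons gives n = 2.
ΔG° = −nFE° = −(2)(96485)(+0.58) = -111,923 J = -111.9 kJ.

-111.9 kJ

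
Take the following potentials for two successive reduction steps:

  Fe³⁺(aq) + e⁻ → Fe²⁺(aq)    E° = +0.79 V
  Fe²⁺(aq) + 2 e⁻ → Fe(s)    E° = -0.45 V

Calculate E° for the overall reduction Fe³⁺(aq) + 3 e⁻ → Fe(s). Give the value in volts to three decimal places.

Adding the free-energy changes (−nFE°) of the two steps gives −n₃FE°₃ = −n₁FE°₁ − n₂FE°₂.
E°₃ = (1×+0.79 + 2×-0.45) / 3 = (-0.110) / 3 = -0.037 V.

-0.037 V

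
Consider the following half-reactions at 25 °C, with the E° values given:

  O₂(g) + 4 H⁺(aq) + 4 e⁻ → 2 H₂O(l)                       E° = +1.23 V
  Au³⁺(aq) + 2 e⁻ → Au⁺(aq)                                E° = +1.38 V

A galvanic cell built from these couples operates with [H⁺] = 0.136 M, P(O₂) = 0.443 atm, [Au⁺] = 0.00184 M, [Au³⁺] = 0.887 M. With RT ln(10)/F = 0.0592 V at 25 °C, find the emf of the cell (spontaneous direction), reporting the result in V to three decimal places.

+0.286 V

Au³⁺/Au⁺ is the cathode (higher E°), O₂/H₂O the anode: E°cell = +1.38 − (+1.23) = +0.15 V, n = 4.
Overall: 2 Au³⁺(aq) + 2 H₂O(l) → 2 Au⁺(aq) + O₂(g) + 4 H⁺(aq)
Q = [Au⁺]^2·P(O₂)·[H⁺]^4 / ([Au³⁺]^2); log Q = -9.186.
E = E° − (0.0592/n) log Q = +0.15 − (0.0592/4)(-9.186) = +0.286 V.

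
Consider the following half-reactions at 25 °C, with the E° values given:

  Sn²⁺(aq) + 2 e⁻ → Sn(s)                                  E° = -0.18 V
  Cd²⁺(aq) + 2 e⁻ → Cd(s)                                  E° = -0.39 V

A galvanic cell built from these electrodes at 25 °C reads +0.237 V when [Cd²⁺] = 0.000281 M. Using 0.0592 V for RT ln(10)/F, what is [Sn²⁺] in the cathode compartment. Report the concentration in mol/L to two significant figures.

Sn²⁺/Sn is the cathode, Cd²⁺/Cd the anode: E°cell = +0.21 V, n = 2.
Overall reaction: Sn²⁺(aq) + Cd(s) → Sn(s) + Cd²⁺(aq); Q = [Cd²⁺]^1/[Sn²⁺]^1.
From E = E° − (0.0592/n) log Q: log Q = (E° − E)·n/0.0592 = (+0.21 − (+0.237))·2/0.0592 = -0.9122.
So 1·log[Sn²⁺] = 1·log(0.000281) − log Q = -3.5513 − (-0.9122) = -2.6391; [Sn²⁺] = 10^(-2.6391) ≈ 0.0023 M.

0.0023 M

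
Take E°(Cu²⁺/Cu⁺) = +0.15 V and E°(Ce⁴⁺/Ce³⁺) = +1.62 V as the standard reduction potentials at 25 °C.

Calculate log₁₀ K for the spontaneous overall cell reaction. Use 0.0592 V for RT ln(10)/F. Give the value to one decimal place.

Cathode: Ce⁴⁺/Ce³⁺; anode: Cu²⁺/Cu⁺. E°cell = +1.47 V, n = 1.
log K = nE°cell / 0.0592 = (1)(+1.47) / 0.0592 = 24.8.

24.8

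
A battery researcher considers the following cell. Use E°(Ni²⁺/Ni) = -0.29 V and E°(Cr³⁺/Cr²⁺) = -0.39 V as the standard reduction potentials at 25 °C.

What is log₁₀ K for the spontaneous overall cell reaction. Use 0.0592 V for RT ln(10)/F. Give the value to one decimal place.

3.4

Cathode: Ni²⁺/Ni; anode: Cr³⁺/Cr²⁺. E°cell = +0.10 V, n = 2.
log K = nE°cell / 0.0592 = (2)(+0.10) / 0.0592 = 3.4.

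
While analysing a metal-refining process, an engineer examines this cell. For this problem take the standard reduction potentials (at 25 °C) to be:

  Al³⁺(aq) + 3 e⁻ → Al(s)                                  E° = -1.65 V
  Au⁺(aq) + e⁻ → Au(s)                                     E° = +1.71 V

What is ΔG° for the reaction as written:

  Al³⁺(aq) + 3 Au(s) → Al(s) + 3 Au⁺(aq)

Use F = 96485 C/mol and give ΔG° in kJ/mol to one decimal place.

As written, Al³⁺/Al is reduced (cathode) and Au⁺/Au is oxidised (anode), so E°cell = (-1.65) − (+1.71) = -3.36 V.
Balancing electrons gives n = 3.
ΔG° = −nFE° = −(3)(96485)(-3.36) = 972,569 J = +972.6 kJ/mol.

+972.6 kJ/mol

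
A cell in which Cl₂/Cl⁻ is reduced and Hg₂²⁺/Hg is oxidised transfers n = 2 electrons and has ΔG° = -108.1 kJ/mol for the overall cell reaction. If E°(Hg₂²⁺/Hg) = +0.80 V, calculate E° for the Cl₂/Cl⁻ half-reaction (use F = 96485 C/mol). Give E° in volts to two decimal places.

E°cell = −ΔG°/(nF) = −(-108.1×10³)/((2)(96485)) = +0.560 V.
Since Cl₂/Cl⁻ is the cathode and Hg₂²⁺/Hg the anode, E°cell = E°(Cl₂/Cl⁻) − E°(Hg₂²⁺/Hg).
So E°(Cl₂/Cl⁻) = E°cell + E°(Hg₂²⁺/Hg) = +0.560 + (+0.80) = +1.36 V.

+1.36 V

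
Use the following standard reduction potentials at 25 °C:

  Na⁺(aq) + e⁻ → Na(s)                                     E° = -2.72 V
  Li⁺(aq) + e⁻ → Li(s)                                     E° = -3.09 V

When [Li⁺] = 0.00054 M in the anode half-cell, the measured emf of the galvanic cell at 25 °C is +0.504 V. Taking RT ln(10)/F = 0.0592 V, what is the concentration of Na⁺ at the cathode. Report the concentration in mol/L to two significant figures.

Na⁺/Na is the cathode, Li⁺/Li the anode: E°cell = +0.37 V, n = 1.
Overall reaction: Na⁺(aq) + Li(s) → Na(s) + Li⁺(aq); Q = [Li⁺]^1/[Na⁺]^1.
From E = E° − (0.0592/n) log Q: log Q = (E° − E)·n/0.0592 = (+0.37 − (+0.504))·1/0.0592 = -2.2635.
So 1·log[Na⁺] = 1·log(0.00054) − log Q = -3.2676 − (-2.2635) = -1.0041; [Na⁺] = 10^(-1.0041) ≈ 0.099 M.

0.099 M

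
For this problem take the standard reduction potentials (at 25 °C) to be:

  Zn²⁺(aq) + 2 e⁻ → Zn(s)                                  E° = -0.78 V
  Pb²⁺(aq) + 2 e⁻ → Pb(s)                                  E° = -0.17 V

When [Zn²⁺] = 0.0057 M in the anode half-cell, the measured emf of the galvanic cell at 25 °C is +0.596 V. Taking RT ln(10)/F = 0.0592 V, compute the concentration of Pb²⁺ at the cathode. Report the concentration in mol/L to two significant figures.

0.0019 M

Pb²⁺/Pb is the cathode, Zn²⁺/Zn the anode: E°cell = +0.61 V, n = 2.
Overall reaction: Pb²⁺(aq) + Zn(s) → Pb(s) + Zn²⁺(aq); Q = [Zn²⁺]^1/[Pb²⁺]^1.
From E = E° − (0.0592/n) log Q: log Q = (E° − E)·n/0.0592 = (+0.61 − (+0.596))·2/0.0592 = 0.4730.
So 1·log[Pb²⁺] = 1·log(0.0057) − log Q = -2.2441 − (0.4730) = -2.7171; [Pb²⁺] = 10^(-2.7171) ≈ 0.0019 M.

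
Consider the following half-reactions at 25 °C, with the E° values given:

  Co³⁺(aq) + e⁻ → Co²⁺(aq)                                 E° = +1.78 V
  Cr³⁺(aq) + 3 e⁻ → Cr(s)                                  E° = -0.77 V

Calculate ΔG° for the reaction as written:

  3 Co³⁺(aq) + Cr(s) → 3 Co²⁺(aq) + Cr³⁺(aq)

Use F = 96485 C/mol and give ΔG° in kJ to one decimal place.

-738.1 kJ

As written, Co³⁺/Co²⁺ is reduced (cathode) and Cr³⁺/Cr is oxidised (anode), so E°cell = (+1.78) − (-0.77) = +2.55 V.
Balancing electrons gives n = 3.
ΔG° = −nFE° = −(3)(96485)(+2.55) = -738,110 J = -738.1 kJ.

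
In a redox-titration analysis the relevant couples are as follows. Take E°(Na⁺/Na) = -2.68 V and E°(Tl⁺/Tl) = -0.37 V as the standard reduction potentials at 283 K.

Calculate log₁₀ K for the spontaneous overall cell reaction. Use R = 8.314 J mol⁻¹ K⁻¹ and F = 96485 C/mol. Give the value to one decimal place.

41.1

Cathode: Tl⁺/Tl; anode: Na⁺/Na. E°cell = (-0.37) − (-2.68) = +2.31 V, with n = 1.
ΔG° = −nFE° = −RT ln K, so ln K = nFE°/(RT) = (1)(96485)(+2.31) / ((8.314)(283)) = 94.727.
log₁₀ K = 94.727 / ln 10 = 41.1.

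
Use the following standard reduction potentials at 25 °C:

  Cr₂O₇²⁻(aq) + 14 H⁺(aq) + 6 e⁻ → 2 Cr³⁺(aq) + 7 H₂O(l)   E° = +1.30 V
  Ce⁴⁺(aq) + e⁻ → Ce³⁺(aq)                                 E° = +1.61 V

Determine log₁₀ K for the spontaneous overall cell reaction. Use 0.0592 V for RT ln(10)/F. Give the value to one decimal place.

Cathode: Ce⁴⁺/Ce³⁺; anode: Cr₂O₇²⁻/Cr³⁺. E°cell = +0.31 V, n = 6.
log K = nE°cell / 0.0592 = (6)(+0.31) / 0.0592 = 31.4.

31.4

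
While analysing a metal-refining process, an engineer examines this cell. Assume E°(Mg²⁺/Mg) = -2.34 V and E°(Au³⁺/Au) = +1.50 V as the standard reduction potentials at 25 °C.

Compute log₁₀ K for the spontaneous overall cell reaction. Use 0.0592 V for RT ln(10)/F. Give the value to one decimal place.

389.2

Cathode: Au³⁺/Au; anode: Mg²⁺/Mg. E°cell = +3.84 V, n = 6.
log K = nE°cell / 0.0592 = (6)(+3.84) / 0.0592 = 389.2.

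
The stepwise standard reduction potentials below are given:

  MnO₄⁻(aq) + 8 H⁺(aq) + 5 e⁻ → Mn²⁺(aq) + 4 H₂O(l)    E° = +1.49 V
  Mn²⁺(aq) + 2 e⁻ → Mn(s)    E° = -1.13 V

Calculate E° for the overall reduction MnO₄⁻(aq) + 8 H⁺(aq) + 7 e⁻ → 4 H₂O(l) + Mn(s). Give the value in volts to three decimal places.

+0.741 V

Since ΔG° = −nFE° is additive over sequential reductions, n₃E°₃ = n₁E°₁ + n₂E°₂.
E°₃ = (5×+1.49 + 2×-1.13) / 7 = (+5.190) / 7 = +0.741 V.
Simply averaging or adding the two E° values would be wrong; the electron-weighted sum is required.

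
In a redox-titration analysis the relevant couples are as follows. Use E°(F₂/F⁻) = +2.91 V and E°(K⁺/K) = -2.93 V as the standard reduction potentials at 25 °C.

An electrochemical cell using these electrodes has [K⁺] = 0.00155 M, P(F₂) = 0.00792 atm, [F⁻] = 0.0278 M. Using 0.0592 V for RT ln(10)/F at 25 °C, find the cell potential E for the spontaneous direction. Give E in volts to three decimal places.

F₂/F⁻ is the cathode (higher E°), K⁺/K the anode: E°cell = +2.91 − (-2.93) = +5.84 V, n = 2.
Overall: F₂(g) + 2 K(s) → 2 F⁻(aq) + 2 K⁺(aq)
Q = [F⁻]^2·[K⁺]^2 / (P(F₂)); log Q = -6.630.
E = E° − (0.0592/n) log Q = +5.84 − (0.0592/2)(-6.630) = +6.036 V.

+6.036 V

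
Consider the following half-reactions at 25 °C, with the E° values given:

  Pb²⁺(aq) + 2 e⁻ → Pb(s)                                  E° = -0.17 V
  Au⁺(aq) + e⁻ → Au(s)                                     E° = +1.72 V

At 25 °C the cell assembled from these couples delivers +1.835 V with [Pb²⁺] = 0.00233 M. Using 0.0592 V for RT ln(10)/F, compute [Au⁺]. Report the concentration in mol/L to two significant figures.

Au⁺/Au is the cathode, Pb²⁺/Pb the anode: E°cell = +1.89 V, n = 2.
Overall reaction: 2 Au⁺(aq) + Pb(s) → 2 Au(s) + Pb²⁺(aq); Q = [Pb²⁺]^1/[Au⁺]^2.
From E = E° − (0.0592/n) log Q: log Q = (E° − E)·n/0.0592 = (+1.89 − (+1.835))·2/0.0592 = 1.8581.
So 2·log[Au⁺] = 1·log(0.00233) − log Q = -2.6326 − (1.8581) = -4.4907; log[Au⁺] = -4.4907 / 2 = -2.2454; [Au⁺] = 10^(-2.2454) ≈ 0.0057 M.

0.0057 M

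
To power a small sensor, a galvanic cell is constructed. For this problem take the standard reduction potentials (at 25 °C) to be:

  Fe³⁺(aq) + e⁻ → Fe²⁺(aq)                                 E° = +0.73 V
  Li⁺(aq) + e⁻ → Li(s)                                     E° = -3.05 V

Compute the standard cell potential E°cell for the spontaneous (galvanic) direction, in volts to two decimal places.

+3.78 V

The Fe³⁺/Fe²⁺ couple has the higher reduction potential, so it is the cathode; Li⁺/Li is oxidised at the anode.
E°cell = E°(cathode) − E°(anode) = (+0.73) − (-3.05) = +3.78 V.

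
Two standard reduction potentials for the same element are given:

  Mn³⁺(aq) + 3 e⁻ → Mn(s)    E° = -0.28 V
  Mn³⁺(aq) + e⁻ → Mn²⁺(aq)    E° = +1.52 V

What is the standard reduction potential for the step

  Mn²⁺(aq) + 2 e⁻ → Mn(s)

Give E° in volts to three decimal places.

Sequential free energies add, so n₃E°₃ = n₁E°₁ + n₂E°₂.
With n₃ = 3, and the known step contributing 1×(+1.52) V, the unknown satisfies 2·E° = 3×(-0.28) − 1×(+1.52) = -2.360.
E° = -2.360 / 2 = -1.180 V.

-1.180 V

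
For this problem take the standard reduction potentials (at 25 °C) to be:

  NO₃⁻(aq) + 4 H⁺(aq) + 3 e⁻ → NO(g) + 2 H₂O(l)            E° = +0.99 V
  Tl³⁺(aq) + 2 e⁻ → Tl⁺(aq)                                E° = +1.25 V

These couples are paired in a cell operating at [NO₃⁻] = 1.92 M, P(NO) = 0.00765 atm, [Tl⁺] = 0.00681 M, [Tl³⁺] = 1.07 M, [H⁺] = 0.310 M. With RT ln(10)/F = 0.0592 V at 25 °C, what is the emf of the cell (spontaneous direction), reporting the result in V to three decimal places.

+0.318 V

Tl³⁺/Tl⁺ is the cathode (higher E°), NO₃⁻/NO the anode: E°cell = +1.25 − (+0.99) = +0.26 V, n = 6.
Overall: 3 Tl³⁺(aq) + 2 NO(g) + 4 H₂O(l) → 3 Tl⁺(aq) + 2 NO₃⁻(aq) + 8 H⁺(aq)
Q = [Tl⁺]^3·[NO₃⁻]^2·[H⁺]^8 / ([Tl³⁺]^3·P(NO)^2); log Q = -5.859.
E = E° − (0.0592/n) log Q = +0.26 − (0.0592/6)(-5.859) = +0.318 V.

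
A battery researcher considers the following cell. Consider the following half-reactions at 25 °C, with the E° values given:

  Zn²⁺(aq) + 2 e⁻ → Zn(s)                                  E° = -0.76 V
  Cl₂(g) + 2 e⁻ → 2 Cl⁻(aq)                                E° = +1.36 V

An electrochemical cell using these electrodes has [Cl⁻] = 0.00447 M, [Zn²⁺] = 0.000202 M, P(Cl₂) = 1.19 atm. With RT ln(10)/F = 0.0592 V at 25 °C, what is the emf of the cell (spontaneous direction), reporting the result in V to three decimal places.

+2.371 V

Cl₂/Cl⁻ is the cathode (higher E°), Zn²⁺/Zn the anode: E°cell = +1.36 − (-0.76) = +2.12 V, n = 2.
Overall: Cl₂(g) + Zn(s) → 2 Cl⁻(aq) + Zn²⁺(aq)
Q = [Cl⁻]^2·[Zn²⁺] / (P(Cl₂)); log Q = -8.470.
E = E° − (0.0592/n) log Q = +2.12 − (0.0592/2)(-8.470) = +2.371 V.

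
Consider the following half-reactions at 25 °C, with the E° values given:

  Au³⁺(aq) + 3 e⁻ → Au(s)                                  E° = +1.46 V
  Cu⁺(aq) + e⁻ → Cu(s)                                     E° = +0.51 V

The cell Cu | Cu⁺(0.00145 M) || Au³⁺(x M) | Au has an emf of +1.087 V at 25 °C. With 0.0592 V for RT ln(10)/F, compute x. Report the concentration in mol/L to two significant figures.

Au³⁺/Au is the cathode, Cu⁺/Cu the anode: E°cell = +0.95 V, n = 3.
Overall reaction: Au³⁺(aq) + 3 Cu(s) → Au(s) + 3 Cu⁺(aq); Q = [Cu⁺]^3/[Au³⁺]^1.
From E = E° − (0.0592/n) log Q: log Q = (E° − E)·n/0.0592 = (+0.95 − (+1.087))·3/0.0592 = -6.9426.
So 1·log[Au³⁺] = 3·log(0.00145) − log Q = -8.5159 − (-6.9426) = -1.5733; [Au³⁺] = 10^(-1.5733) ≈ 0.027 M.

0.027 M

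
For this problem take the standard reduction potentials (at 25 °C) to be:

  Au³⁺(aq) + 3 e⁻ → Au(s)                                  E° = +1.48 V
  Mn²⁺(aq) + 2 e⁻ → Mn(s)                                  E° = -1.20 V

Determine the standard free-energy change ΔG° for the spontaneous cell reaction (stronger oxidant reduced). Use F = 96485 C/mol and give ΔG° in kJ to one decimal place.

Au³⁺/Au (E° = +1.48 V) is the cathode; Mn²⁺/Mn (E° = -1.20 V) is the anode, so E°cell = +2.68 V.
Balancing electrons gives n = 6 (lcm of 3 and 2).
ΔG° = −nFE° = −(6)(96485)(+2.68) = -1,551,479 J = -1551.5 kJ.

-1551.5 kJ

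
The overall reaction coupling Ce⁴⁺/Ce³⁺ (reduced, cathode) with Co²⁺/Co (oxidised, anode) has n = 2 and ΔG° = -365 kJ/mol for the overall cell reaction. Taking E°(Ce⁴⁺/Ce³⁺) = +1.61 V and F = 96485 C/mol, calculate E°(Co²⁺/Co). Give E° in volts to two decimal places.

-0.28 V

E°cell = −ΔG°/(nF) = −(-365×10³)/((2)(96485)) = +1.891 V.
Since Ce⁴⁺/Ce³⁺ is the cathode and Co²⁺/Co the anode, E°cell = E°(Ce⁴⁺/Ce³⁺) − E°(Co²⁺/Co).
So E°(Co²⁺/Co) = E°(Ce⁴⁺/Ce³⁺) − E°cell = (+1.61) − (+1.891) = -0.28 V.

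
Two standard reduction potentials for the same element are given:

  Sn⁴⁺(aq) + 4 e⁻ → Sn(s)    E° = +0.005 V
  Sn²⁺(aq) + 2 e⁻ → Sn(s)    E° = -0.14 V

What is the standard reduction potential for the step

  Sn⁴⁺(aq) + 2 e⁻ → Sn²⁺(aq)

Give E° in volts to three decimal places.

Sequential free energies add, so n₃E°₃ = n₁E°₁ + n₂E°₂.
With n₃ = 4, and the known step contributing 2×(-0.14) V, the unknown satisfies 2·E° = 4×(+0.005) − 2×(-0.14) = +0.300.
E° = +0.300 / 2 = +0.150 V.

+0.150 V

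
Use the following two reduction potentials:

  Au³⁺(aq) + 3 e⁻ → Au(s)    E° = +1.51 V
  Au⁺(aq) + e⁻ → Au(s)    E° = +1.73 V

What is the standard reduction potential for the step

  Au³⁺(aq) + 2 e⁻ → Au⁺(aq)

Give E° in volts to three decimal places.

Sequential free energies add, so n₃E°₃ = n₁E°₁ + n₂E°₂.
With n₃ = 3, and the known step contributing 1×(+1.73) V, the unknown satisfies 2·E° = 3×(+1.51) − 1×(+1.73) = +2.800.
E° = +2.800 / 2 = +1.400 V.

+1.400 V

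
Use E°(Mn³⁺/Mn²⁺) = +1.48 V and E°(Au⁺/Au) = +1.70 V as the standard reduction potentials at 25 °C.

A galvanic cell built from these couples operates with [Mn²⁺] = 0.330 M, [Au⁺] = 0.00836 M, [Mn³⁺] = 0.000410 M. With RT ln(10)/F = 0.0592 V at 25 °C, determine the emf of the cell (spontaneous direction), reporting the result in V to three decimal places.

Au⁺/Au is the cathode (higher E°), Mn³⁺/Mn²⁺ the anode: E°cell = +1.70 − (+1.48) = +0.22 V, n = 1.
Overall: Au⁺(aq) + Mn²⁺(aq) → Au(s) + Mn³⁺(aq)
Q = [Mn³⁺] / ([Au⁺]·[Mn²⁺]); log Q = -0.828.
E = E° − (0.0592/n) log Q = +0.22 − (0.0592/1)(-0.828) = +0.269 V.

+0.269 V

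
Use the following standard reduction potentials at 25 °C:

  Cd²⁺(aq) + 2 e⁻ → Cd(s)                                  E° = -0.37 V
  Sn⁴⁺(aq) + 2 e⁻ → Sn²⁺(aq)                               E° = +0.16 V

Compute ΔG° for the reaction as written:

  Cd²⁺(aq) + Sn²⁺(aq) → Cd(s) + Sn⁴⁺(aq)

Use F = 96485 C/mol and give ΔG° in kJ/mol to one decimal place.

+102.3 kJ/mol

As written, Cd²⁺/Cd is reduced (cathode) and Sn⁴⁺/Sn²⁺ is oxidised (anode), so E°cell = (-0.37) − (+0.16) = -0.53 V.
Balancing electrons gives n = 2.
ΔG° = −nFE° = −(2)(96485)(-0.53) = 102,274 J = +102.3 kJ/mol.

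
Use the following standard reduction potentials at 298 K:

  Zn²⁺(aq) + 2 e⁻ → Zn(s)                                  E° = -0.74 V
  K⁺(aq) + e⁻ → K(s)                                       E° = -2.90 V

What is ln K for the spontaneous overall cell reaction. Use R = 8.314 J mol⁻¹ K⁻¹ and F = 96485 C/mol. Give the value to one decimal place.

168.2

Cathode: Zn²⁺/Zn; anode: K⁺/K. E°cell = (-0.74) − (-2.90) = +2.16 V, with n = 2.
ΔG° = −nFE° = −RT ln K, so ln K = nFE°/(RT) = (2)(96485)(+2.16) / ((8.314)(298)) = 168.235.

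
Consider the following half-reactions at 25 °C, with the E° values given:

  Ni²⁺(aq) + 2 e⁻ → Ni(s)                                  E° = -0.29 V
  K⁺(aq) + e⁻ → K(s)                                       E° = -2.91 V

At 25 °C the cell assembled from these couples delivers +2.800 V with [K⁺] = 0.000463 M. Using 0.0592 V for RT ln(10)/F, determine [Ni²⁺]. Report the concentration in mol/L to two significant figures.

0.26 M

Ni²⁺/Ni is the cathode, K⁺/K the anode: E°cell = +2.62 V, n = 2.
Overall reaction: Ni²⁺(aq) + 2 K(s) → Ni(s) + 2 K⁺(aq); Q = [K⁺]^2/[Ni²⁺]^1.
From E = E° − (0.0592/n) log Q: log Q = (E° − E)·n/0.0592 = (+2.62 − (+2.800))·2/0.0592 = -6.0811.
So 1·log[Ni²⁺] = 2·log(0.000463) − log Q = -6.6688 − (-6.0811) = -0.5877; [Ni²⁺] = 10^(-0.5877) ≈ 0.26 M.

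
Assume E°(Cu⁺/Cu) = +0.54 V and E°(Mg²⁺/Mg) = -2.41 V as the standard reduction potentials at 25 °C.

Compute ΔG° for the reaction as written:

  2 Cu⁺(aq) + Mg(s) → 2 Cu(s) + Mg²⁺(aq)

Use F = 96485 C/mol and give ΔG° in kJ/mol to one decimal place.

As written, Cu⁺/Cu is reduced (cathode) and Mg²⁺/Mg is oxidised (anode), so E°cell = (+0.54) − (-2.41) = +2.95 V.
Balancing electrons gives n = 2.
ΔG° = −nFE° = −(2)(96485)(+2.95) = -569,262 J = -569.3 kJ/mol.

-569.3 kJ/mol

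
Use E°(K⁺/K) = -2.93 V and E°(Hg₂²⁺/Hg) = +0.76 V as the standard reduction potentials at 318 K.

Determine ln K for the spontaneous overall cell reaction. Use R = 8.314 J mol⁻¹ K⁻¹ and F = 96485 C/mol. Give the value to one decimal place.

269.3

Cathode: Hg₂²⁺/Hg; anode: K⁺/K. E°cell = (+0.76) − (-2.93) = +3.69 V, with n = 2.
ΔG° = −nFE° = −RT ln K, so ln K = nFE°/(RT) = (2)(96485)(+3.69) / ((8.314)(318)) = 269.326.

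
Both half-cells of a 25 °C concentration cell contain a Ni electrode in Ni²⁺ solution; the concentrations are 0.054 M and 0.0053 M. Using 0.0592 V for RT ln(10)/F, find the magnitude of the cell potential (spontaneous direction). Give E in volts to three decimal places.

+0.030 V

For a concentration cell E°cell = 0. The 0.054 M side is the cathode (reduction is favoured where [Ni²⁺] is higher).
With n = 2, E = −(0.0592/2) log([Ni²⁺]ₐₙ/[Ni²⁺]꜀ₐₜ) = −(0.0592/2) log(0.0053/0.054) = −(0.0592/2)(-1.008) = +0.030 V.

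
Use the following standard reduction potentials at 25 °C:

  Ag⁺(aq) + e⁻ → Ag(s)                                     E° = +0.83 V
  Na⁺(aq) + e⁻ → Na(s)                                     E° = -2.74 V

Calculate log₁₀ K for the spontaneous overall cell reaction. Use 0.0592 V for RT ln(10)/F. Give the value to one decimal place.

60.3

Cathode: Ag⁺/Ag; anode: Na⁺/Na. E°cell = +3.57 V, n = 1.
log K = nE°cell / 0.0592 = (1)(+3.57) / 0.0592 = 60.3.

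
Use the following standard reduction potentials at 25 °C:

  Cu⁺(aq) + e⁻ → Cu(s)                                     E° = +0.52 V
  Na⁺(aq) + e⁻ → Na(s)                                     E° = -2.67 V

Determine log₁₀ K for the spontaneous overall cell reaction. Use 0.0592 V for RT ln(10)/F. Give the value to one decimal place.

Cathode: Cu⁺/Cu; anode: Na⁺/Na. E°cell = +3.19 V, n = 1.
log K = nE°cell / 0.0592 = (1)(+3.19) / 0.0592 = 53.9.

53.9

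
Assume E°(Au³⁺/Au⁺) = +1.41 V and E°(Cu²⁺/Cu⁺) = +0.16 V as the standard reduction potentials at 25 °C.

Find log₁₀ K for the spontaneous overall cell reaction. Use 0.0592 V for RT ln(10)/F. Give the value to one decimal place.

Cathode: Au³⁺/Au⁺; anode: Cu²⁺/Cu⁺. E°cell = +1.25 V, n = 2.
log K = nE°cell / 0.0592 = (2)(+1.25) / 0.0592 = 42.2.

42.2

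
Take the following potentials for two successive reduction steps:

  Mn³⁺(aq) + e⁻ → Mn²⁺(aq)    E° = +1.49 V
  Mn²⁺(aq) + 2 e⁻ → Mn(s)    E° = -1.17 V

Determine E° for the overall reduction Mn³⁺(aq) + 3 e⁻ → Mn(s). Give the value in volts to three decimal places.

Standard free energies of sequential steps add: ΔG°₃ = ΔG°₁ + ΔG°₂, so n₃E°₃ = n₁E°₁ + n₂E°₂.
E°₃ = (1×+1.49 + 2×-1.17) / 3 = (-0.850) / 3 = -0.283 V.

-0.283 V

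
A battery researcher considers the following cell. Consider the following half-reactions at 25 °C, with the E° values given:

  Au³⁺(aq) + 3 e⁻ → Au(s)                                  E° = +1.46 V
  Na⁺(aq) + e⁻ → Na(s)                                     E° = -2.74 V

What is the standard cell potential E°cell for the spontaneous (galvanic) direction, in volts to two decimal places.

The Au³⁺/Au couple has the higher reduction potential, so it is the cathode; Na⁺/Na is oxidised at the anode.
E°cell = E°(cathode) − E°(anode) = (+1.46) − (-2.74) = +4.20 V.
Since E°cell > 0, the reaction is spontaneous under standard conditions.

+4.20 V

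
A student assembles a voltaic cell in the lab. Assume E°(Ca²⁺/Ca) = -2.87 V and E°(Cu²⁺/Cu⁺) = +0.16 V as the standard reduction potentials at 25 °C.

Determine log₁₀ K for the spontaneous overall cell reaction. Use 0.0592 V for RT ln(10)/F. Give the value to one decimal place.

Cathode: Cu²⁺/Cu⁺; anode: Ca²⁺/Ca. E°cell = +3.03 V, n = 2.
log K = nE°cell / 0.0592 = (2)(+3.03) / 0.0592 = 102.4.

102.4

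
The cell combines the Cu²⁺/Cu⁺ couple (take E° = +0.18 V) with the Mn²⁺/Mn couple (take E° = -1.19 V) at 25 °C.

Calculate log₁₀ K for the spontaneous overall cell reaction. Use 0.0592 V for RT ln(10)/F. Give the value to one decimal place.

Cathode: Cu²⁺/Cu⁺; anode: Mn²⁺/Mn. E°cell = +1.37 V, n = 2.
log K = nE°cell / 0.0592 = (2)(+1.37) / 0.0592 = 46.3.

46.3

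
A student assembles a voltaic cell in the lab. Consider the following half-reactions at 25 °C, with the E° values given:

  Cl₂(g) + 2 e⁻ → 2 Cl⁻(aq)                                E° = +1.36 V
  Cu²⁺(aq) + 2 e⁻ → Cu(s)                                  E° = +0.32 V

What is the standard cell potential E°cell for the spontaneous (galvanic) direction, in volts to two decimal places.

+1.04 V

The Cl₂/Cl⁻ couple has the higher reduction potential, so it is the cathode; Cu²⁺/Cu is oxidised at the anode.
E°cell = E°(cathode) − E°(anode) = (+1.36) − (+0.32) = +1.04 V.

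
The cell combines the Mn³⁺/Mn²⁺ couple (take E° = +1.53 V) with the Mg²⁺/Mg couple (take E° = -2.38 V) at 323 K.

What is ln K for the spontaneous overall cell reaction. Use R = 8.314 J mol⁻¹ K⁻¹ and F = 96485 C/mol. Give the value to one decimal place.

Cathode: Mn³⁺/Mn²⁺; anode: Mg²⁺/Mg. E°cell = (+1.53) − (-2.38) = +3.91 V, with n = 2.
ΔG° = −nFE° = −RT ln K, so ln K = nFE°/(RT) = (2)(96485)(+3.91) / ((8.314)(323)) = 280.966.

281.0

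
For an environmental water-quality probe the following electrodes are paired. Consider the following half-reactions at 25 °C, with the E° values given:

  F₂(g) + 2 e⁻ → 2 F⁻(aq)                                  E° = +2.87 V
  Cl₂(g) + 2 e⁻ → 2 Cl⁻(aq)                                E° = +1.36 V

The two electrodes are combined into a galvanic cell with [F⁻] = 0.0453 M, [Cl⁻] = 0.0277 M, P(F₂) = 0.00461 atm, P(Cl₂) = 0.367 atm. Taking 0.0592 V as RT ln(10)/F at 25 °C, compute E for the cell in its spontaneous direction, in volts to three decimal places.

+1.441 V

F₂/F⁻ is the cathode (higher E°), Cl₂/Cl⁻ the anode: E°cell = +2.87 − (+1.36) = +1.51 V, n = 2.
Overall: F₂(g) + 2 Cl⁻(aq) → 2 F⁻(aq) + Cl₂(g)
Q = [F⁻]^2·P(Cl₂) / (P(F₂)·[Cl⁻]^2); log Q = 2.328.
E = E° − (0.0592/n) log Q = +1.51 − (0.0592/2)(2.328) = +1.441 V.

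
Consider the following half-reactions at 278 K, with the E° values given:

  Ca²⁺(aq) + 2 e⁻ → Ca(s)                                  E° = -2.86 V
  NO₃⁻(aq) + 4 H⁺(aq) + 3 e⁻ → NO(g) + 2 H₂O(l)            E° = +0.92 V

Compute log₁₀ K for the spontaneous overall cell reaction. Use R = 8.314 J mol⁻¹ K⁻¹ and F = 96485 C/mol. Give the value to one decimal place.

411.2

Cathode: NO₃⁻/NO; anode: Ca²⁺/Ca. E°cell = (+0.92) − (-2.86) = +3.78 V, with n = 6.
ΔG° = −nFE° = −RT ln K, so ln K = nFE°/(RT) = (6)(96485)(+3.78) / ((8.314)(278)) = 946.778.
log₁₀ K = 946.778 / ln 10 = 411.2.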